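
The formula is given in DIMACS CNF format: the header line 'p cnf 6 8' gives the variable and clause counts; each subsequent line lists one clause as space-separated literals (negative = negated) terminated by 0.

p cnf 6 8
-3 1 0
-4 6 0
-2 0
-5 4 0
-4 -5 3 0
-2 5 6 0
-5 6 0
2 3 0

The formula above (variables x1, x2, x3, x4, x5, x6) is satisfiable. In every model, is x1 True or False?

Suppose x1 = False.
From the singleton clause (¬x3), x3 = False.
From the singleton clause (¬x2), x2 = False.
Now (x2) is unsatisfied and unit — conflict.
So every satisfying assignment has x1 = True.

True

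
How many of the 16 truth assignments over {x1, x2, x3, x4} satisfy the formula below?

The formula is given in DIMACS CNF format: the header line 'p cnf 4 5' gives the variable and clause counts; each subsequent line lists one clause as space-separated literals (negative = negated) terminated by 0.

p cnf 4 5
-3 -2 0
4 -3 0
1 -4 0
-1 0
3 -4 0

2

There are 2^4 = 16 truth assignments over (x1, x2, x3, x4).
Split on x1. With x1 = True, the clauses containing x1 are satisfied and ¬x1 drops from the rest; 0 of the 2^3 = 8 assignments to the other variables satisfy what remains.
With x1 = False, by the same count on the reduced clause set, 2 assignments work.
(One model: x1=F, x2=F, x3=F, x4=F.)
Total: 0 + 2 = 2.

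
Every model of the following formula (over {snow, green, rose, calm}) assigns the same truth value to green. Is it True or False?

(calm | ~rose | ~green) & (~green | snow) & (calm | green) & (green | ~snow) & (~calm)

True

Suppose green = 0.
From the singleton clause (calm), calm = 1.
But (~calm) is also a unit clause — contradiction.
So every satisfying assignment has green = True.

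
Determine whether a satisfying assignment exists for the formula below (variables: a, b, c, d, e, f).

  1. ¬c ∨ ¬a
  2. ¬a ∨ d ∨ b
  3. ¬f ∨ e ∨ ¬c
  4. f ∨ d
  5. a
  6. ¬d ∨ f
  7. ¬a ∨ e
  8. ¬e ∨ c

(a) alone gives a = True.
(¬c) alone gives c = False.
(e) alone gives e = True.
Now (¬e) is unsatisfied and unit — conflict.
No assignment satisfies every clause.

No, unsatisfiable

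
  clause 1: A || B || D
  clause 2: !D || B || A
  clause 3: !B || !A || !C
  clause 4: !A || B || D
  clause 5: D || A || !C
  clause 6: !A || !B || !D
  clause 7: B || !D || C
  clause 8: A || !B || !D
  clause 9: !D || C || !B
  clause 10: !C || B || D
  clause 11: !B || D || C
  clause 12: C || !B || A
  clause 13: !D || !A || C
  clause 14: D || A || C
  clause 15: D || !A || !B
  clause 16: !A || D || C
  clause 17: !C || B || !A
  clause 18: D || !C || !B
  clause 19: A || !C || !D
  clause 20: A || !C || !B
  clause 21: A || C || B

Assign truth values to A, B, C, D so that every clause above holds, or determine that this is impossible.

Suppose A = true.
Suppose B = false.
From the singleton clause (D), D = true.
From the singleton clause (C), C = true.
Now (!C) is unsatisfied and unit — conflict.
Undo B and try B = true.
From the singleton clause (!C), C = false.
From the singleton clause (!D), D = false.
Now (D) is unsatisfied and unit — conflict.
Neither B = true nor B = false works.
Undo A and try A = false.
Suppose B = true.
From the singleton clause (!D), D = false.
From the singleton clause (!C), C = false.
Now (C) is unsatisfied and unit — conflict.
Undo B and try B = false.
From the singleton clause (D), D = true.
Now (!D) is unsatisfied and unit — conflict.
Neither B = true nor B = false works.
Neither A = true nor A = false works.

UNSATISFIABLE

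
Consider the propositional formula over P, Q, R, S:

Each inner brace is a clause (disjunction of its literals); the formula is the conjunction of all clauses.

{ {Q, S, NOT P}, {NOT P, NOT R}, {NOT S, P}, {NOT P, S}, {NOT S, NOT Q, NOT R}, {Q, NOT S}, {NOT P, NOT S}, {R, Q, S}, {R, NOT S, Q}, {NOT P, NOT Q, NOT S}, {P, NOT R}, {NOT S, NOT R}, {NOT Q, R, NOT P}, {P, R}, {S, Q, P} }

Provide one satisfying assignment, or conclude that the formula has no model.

Suppose P = false.
From the singleton clause (NOT S), S = false.
From the singleton clause (NOT R), R = false.
Now (R) is unsatisfied and unit — conflict.
That branch fails; take P = true instead.
From the singleton clause (NOT R), R = false.
From the singleton clause (S), S = true.
Now (NOT S) is unsatisfied and unit — conflict.
Both values of P lead to a conflict.

UNSATISFIABLE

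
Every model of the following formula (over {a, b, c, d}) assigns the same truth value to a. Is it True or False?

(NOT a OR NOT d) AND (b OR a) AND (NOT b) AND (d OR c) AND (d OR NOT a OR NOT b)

Suppose a = false.
From the singleton clause (b), b = true.
But (NOT b) is also a unit clause — contradiction.
So every satisfying assignment has a = True.

True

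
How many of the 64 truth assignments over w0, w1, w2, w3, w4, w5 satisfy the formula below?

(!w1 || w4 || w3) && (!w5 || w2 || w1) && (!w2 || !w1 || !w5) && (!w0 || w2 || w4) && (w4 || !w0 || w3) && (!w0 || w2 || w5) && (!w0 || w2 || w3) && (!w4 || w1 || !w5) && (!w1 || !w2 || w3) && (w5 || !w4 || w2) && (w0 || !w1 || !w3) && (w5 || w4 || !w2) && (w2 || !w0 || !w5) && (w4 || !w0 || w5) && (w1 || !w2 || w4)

8

There are 2^6 = 64 truth assignments over (w0, w1, w2, w3, w4, w5).
Split on w0. With w0 = true, the clauses containing w0 are satisfied and !w0 drops from the rest; 3 of the 2^5 = 32 assignments to the other variables satisfy what remains.
With w0 = false, by the same count on the reduced clause set, 5 assignments work.
(One model: w0=F, w1=F, w2=F, w3=F, w4=F, w5=F.)
Total: 3 + 5 = 8.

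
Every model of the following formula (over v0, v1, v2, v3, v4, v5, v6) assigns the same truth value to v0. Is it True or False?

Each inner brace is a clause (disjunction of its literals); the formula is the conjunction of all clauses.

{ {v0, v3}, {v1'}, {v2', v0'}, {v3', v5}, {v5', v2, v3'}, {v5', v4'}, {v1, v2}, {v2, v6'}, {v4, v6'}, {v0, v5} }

Suppose v0 = 1.
(v1') alone gives v1 = 0.
(v2') alone gives v2 = 0.
Now (v2) is unsatisfied and unit — conflict.
So every satisfying assignment has v0 = False.

False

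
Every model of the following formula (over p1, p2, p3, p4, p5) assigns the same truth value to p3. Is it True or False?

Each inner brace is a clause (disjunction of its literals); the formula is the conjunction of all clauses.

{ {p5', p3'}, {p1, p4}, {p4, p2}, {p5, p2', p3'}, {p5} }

False

Suppose p3 = 1.
Unit clause (p5') forces p5 = 0.
That conflicts with the unit clause (p5).
So every satisfying assignment has p3 = False.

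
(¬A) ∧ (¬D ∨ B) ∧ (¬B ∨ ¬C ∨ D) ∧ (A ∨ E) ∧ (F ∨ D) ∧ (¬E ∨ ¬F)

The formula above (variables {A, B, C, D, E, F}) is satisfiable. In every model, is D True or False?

Suppose D = False.
The clause (¬A) is unit, so A = False.
The clause (E) is unit, so E = True.
The clause (F) is unit, so F = True.
That conflicts with the unit clause (¬F).
So every satisfying assignment has D = True.

True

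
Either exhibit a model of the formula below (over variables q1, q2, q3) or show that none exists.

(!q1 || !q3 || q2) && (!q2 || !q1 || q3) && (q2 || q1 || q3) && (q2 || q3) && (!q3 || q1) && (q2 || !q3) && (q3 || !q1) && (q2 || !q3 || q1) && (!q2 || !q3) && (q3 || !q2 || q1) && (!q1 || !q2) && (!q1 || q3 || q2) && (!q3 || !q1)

UNSATISFIABLE

Try q2 = true.
(!q3) alone gives q3 = false.
(!q1) alone gives q1 = false.
Now (q1) is unsatisfied and unit — conflict.
Backtrack on q2: now try q2 = false.
(q3) alone gives q3 = true.
Now (!q3) is unsatisfied and unit — conflict.
Both values of q2 lead to a conflict.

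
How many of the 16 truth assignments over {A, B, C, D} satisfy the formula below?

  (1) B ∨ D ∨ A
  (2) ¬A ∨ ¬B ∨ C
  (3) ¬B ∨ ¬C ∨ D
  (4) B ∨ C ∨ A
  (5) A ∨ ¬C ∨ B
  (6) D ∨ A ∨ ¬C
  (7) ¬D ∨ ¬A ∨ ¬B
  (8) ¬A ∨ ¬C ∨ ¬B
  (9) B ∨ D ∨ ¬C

There are 2^4 = 16 truth assignments over (A, B, C, D).
Check each against the 9 clauses (columns in the order A, B, C, D):
  F F F F  ✗ fails (B ∨ D ∨ A)
  F F F T  ✗ fails (B ∨ C ∨ A)
  F F T F  ✗ fails (B ∨ D ∨ A)
  F F T T  ✗ fails (A ∨ ¬C ∨ B)
  F T F F  ✓ satisfies all
  F T F T  ✓ satisfies all
  F T T F  ✗ fails (¬B ∨ ¬C ∨ D)
  F T T T  ✓ satisfies all
  T F F F  ✓ satisfies all
  T F F T  ✓ satisfies all
  T F T F  ✗ fails (B ∨ D ∨ ¬C)
  T F T T  ✓ satisfies all
  T T F F  ✗ fails (¬A ∨ ¬B ∨ C)
  T T F T  ✗ fails (¬A ∨ ¬B ∨ C)
  T T T F  ✗ fails (¬B ∨ ¬C ∨ D)
  T T T T  ✗ fails (¬D ∨ ¬A ∨ ¬B)
6 of the 16 rows are models.

6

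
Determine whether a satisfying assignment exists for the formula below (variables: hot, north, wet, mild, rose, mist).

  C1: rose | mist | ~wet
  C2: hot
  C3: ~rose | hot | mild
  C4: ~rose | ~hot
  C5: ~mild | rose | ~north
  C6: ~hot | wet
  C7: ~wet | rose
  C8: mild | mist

Unsatisfiable

Unit clause (hot) forces hot = 1.
Unit clause (~rose) forces rose = 0.
Unit clause (wet) forces wet = 1.
That conflicts with the unit clause (~wet).
No assignment satisfies every clause.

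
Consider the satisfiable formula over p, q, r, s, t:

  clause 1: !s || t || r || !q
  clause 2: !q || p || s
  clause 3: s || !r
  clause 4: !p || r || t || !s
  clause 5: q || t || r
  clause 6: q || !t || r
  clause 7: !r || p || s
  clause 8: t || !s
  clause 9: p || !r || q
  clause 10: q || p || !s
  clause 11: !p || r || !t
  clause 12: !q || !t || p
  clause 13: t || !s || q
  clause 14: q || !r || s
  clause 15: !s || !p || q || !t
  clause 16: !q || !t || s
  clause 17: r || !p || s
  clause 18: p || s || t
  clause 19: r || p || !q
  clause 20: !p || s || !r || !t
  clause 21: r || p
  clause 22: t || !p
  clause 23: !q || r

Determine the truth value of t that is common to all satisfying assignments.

Suppose t = false.
(!s) alone gives s = false.
(!r) alone gives r = false.
(q) alone gives q = true.
Now (!q) is unsatisfied and unit — conflict.
So every satisfying assignment has t = True.

True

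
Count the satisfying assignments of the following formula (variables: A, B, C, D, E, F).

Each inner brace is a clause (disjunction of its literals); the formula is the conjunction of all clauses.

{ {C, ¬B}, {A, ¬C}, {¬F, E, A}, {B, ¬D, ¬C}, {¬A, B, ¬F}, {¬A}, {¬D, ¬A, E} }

6

There are 2^6 = 64 truth assignments over (A, B, C, D, E, F).
Split on F. With F = True, the clauses containing F are satisfied and ¬F drops from the rest; 2 of the 2^5 = 32 assignments to the other variables satisfy what remains.
With F = False, by the same count on the reduced clause set, 4 assignments work.
(One model: A=F, B=F, C=F, D=F, E=F, F=F.)
Total: 2 + 4 = 6.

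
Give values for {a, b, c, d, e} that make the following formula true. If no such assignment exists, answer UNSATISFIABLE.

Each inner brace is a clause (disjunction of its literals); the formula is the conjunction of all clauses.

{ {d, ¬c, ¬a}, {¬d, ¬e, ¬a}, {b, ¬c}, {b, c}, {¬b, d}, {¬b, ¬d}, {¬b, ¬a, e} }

Try b = True.
(d) alone gives d = True.
Now (¬d) is unsatisfied and unit — conflict.
That branch fails; take b = False instead.
(¬c) alone gives c = False.
Now (c) is unsatisfied and unit — conflict.
Both values of b lead to a conflict.

UNSATISFIABLE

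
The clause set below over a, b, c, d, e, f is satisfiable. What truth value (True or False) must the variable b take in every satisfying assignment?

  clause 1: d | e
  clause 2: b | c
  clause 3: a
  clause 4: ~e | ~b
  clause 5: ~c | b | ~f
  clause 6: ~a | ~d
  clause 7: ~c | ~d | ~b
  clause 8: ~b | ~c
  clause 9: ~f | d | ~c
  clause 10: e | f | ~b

False

Suppose b = 1.
The clause (a) is unit, so a = 1.
The clause (~e) is unit, so e = 0.
The clause (d) is unit, so d = 1.
That conflicts with the unit clause (~d).
So every satisfying assignment has b = False.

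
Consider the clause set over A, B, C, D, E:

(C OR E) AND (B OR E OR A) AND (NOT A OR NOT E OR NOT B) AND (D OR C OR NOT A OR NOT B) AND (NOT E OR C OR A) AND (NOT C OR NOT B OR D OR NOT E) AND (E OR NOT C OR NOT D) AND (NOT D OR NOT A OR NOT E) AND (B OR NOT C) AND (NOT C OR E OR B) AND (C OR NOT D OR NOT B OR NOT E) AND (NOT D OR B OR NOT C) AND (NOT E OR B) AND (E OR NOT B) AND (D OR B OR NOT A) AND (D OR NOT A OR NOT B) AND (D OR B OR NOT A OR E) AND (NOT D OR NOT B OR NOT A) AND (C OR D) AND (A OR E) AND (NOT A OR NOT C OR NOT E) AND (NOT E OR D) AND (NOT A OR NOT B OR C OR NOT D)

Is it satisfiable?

Yes, satisfiable

Branch on C: set C = true.
(B) alone gives B = true.
(E) alone gives E = true.
(NOT A) alone gives A = false.
(D) alone gives D = true.
Every clause now holds.
A satisfying assignment: A ↦ false; B ↦ true; C ↦ true; D ↦ true; E ↦ true.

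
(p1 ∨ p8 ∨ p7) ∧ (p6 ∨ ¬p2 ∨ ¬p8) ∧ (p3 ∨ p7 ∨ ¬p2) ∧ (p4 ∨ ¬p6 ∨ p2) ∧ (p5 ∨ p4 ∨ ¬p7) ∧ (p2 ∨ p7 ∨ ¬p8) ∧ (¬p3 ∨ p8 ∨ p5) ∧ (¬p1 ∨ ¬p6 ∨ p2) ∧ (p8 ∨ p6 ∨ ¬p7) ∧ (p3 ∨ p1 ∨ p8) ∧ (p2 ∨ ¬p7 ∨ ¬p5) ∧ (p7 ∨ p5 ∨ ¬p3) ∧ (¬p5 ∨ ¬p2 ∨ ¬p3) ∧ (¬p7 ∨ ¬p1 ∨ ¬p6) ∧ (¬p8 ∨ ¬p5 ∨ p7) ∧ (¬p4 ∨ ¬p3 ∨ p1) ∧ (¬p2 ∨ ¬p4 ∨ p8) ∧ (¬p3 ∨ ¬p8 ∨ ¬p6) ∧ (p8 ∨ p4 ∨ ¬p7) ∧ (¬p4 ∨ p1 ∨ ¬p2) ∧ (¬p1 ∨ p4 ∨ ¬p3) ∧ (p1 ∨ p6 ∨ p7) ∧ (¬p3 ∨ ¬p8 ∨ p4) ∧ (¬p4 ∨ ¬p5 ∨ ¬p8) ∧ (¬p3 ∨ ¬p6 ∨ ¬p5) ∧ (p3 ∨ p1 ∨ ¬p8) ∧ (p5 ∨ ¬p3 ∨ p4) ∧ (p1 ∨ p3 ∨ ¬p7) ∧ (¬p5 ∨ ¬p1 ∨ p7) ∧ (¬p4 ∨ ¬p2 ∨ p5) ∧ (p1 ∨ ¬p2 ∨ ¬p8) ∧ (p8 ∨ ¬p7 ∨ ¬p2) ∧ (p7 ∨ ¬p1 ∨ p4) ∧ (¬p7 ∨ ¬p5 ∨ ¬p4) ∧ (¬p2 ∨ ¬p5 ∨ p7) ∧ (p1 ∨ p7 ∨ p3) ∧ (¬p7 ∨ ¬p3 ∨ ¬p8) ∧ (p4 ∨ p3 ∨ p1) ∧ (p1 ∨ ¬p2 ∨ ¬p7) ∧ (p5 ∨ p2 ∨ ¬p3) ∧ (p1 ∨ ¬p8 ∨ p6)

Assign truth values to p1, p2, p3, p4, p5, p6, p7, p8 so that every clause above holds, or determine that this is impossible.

Try p1 = True.
Try p6 = False.
Try p2 = False.
Try p7 = False.
(¬p8) alone gives p8 = False.
(¬p5) alone gives p5 = False.
(¬p3) alone gives p3 = False.
(p4) alone gives p4 = True.
Every clause now holds.

p1: True; p2: False; p3: False; p4: True; p5: False; p6: False; p7: False; p8: False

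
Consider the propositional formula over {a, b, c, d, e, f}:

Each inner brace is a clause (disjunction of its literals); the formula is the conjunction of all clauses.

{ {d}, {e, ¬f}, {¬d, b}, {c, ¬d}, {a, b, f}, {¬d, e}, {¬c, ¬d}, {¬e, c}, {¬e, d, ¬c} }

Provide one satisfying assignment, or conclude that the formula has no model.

(d) alone gives d = True.
(b) alone gives b = True.
(c) alone gives c = True.
Now (¬c) is unsatisfied and unit — conflict.

UNSATISFIABLE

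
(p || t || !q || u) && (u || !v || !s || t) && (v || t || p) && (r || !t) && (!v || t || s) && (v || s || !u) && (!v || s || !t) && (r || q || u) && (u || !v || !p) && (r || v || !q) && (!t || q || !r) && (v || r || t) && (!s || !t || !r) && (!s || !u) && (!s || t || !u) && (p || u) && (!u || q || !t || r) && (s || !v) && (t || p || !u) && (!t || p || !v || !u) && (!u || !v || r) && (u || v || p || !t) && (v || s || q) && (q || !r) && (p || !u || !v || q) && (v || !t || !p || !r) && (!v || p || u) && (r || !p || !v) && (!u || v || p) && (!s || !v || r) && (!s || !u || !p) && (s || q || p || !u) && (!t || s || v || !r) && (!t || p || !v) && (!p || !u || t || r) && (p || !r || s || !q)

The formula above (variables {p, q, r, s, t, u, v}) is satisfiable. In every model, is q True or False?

True

Suppose q = false.
Unit clause (!r) forces r = false.
Unit clause (!t) forces t = false.
Unit clause (u) forces u = true.
Unit clause (v) forces v = true.
But (!v) is also a unit clause — contradiction.
So every satisfying assignment has q = True.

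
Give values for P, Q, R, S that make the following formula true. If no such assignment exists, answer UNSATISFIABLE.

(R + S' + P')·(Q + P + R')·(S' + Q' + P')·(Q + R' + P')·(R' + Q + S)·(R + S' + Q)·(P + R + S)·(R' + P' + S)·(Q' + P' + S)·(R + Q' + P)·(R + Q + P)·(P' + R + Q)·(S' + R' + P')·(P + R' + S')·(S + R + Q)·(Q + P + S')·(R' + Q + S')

Try R = 1.
Try Q = 1.
Try S = 0.
The clause (P') is unit, so P = 0.
All clauses are satisfied.

P: 0; Q: 1; R: 1; S: 0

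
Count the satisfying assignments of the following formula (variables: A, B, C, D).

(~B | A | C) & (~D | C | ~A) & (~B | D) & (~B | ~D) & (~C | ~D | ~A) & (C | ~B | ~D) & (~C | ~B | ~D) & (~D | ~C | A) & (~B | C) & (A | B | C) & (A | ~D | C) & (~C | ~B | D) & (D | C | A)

There are 2^4 = 16 truth assignments over (A, B, C, D).
Check each against the 13 clauses (columns in the order A, B, C, D):
  F F F F  ✗ fails (A | B | C)
  F F F T  ✗ fails (A | B | C)
  F F T F  ✓ satisfies all
  F F T T  ✗ fails (~D | ~C | A)
  F T F F  ✗ fails (~B | A | C)
  F T F T  ✗ fails (~B | A | C)
  F T T F  ✗ fails (~B | D)
  F T T T  ✗ fails (~B | ~D)
  T F F F  ✓ satisfies all
  T F F T  ✗ fails (~D | C | ~A)
  T F T F  ✓ satisfies all
  T F T T  ✗ fails (~C | ~D | ~A)
  T T F F  ✗ fails (~B | D)
  T T F T  ✗ fails (~D | C | ~A)
  T T T F  ✗ fails (~B | D)
  T T T T  ✗ fails (~B | ~D)
3 of the 16 rows are models.

3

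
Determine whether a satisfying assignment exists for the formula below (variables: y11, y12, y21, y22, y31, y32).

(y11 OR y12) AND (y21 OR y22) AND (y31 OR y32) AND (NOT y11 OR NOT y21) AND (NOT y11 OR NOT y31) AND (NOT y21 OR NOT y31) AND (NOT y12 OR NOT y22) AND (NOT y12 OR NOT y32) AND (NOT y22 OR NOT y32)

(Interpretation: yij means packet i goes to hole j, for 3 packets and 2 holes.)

Branch on y11: set y11 = true.
The clause (NOT y21) is unit, so y21 = false.
The clause (y22) is unit, so y22 = true.
The clause (NOT y31) is unit, so y31 = false.
The clause (y32) is unit, so y32 = true.
But (NOT y32) is also a unit clause — contradiction.
So y11 must be the other value — set y11 = false.
The clause (y12) is unit, so y12 = true.
The clause (NOT y22) is unit, so y22 = false.
The clause (y21) is unit, so y21 = true.
The clause (NOT y31) is unit, so y31 = false.
The clause (y32) is unit, so y32 = true.
But (NOT y32) is also a unit clause — contradiction.
Both values of y11 lead to a conflict.
No assignment satisfies every clause.

Unsatisfiable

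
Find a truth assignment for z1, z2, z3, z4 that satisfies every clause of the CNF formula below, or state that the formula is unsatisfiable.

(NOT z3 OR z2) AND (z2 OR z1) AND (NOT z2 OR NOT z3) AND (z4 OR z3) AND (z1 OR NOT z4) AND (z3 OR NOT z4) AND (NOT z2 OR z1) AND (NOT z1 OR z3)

Suppose z3 = false.
From the singleton clause (z4), z4 = true.
But (NOT z4) is also a unit clause — contradiction.
Undo z3 and try z3 = true.
From the singleton clause (z2), z2 = true.
But (NOT z2) is also a unit clause — contradiction.
Neither z3 = true nor z3 = false works.

UNSATISFIABLE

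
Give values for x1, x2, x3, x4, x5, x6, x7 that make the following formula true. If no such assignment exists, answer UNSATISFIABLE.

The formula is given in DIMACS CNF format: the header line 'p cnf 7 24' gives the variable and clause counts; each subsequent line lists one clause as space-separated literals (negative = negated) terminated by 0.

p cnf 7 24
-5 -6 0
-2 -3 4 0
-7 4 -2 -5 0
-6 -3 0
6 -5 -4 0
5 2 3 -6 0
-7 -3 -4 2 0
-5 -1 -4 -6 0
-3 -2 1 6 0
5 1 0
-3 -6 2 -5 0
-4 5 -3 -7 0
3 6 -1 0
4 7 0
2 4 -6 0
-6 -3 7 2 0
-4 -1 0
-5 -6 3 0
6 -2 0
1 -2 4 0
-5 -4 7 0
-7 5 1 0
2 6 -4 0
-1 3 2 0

x1 ↦ True,  x2 ↦ True,  x3 ↦ False,  x4 ↦ False,  x5 ↦ False,  x6 ↦ True,  x7 ↦ True

Case x5 = False:
(x1) alone gives x1 = True.
(¬x4) alone gives x4 = False.
(x7) alone gives x7 = True.
Case x2 = True:
(¬x3) alone gives x3 = False.
(x6) alone gives x6 = True.
All clauses are satisfied.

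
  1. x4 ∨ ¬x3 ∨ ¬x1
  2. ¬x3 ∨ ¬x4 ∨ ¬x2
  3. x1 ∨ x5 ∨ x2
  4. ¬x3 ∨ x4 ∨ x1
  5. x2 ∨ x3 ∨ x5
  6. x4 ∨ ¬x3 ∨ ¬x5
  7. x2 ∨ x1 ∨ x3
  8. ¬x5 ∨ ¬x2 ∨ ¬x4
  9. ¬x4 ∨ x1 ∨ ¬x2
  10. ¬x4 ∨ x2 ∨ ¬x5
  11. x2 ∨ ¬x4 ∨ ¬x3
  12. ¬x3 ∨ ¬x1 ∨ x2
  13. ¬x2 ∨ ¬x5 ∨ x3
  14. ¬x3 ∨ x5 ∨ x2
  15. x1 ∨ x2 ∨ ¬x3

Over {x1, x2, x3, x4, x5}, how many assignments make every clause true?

There are 2^5 = 32 truth assignments over (x1, x2, x3, x4, x5).
Split on x5. With x5 = True, the clauses containing x5 are satisfied and ¬x5 drops from the rest; 1 of the 2^4 = 16 assignments to the other variables satisfy what remains.
With x5 = False, by the same count on the reduced clause set, 3 assignments work.
Total: 1 + 3 = 4.

4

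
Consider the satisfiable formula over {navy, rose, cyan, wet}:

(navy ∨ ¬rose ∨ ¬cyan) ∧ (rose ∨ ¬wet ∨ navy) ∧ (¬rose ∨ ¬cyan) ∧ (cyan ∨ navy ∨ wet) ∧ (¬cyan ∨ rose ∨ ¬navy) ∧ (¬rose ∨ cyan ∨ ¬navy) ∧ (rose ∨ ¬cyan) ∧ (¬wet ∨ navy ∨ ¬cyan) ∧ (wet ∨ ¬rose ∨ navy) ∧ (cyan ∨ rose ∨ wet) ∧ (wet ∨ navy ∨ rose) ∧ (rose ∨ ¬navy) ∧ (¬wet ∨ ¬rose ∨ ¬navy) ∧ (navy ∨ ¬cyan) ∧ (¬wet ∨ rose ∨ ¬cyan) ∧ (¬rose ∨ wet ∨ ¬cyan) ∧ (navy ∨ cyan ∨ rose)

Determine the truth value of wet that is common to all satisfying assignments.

Suppose wet = False.
Try rose = False.
Unit clause (¬cyan) forces cyan = False.
But (cyan) is also a unit clause — contradiction.
Undo rose and try rose = True.
Unit clause (¬cyan) forces cyan = False.
Unit clause (navy) forces navy = True.
But (¬navy) is also a unit clause — contradiction.
Either choice for rose ends in contradiction.
So every satisfying assignment has wet = True.

True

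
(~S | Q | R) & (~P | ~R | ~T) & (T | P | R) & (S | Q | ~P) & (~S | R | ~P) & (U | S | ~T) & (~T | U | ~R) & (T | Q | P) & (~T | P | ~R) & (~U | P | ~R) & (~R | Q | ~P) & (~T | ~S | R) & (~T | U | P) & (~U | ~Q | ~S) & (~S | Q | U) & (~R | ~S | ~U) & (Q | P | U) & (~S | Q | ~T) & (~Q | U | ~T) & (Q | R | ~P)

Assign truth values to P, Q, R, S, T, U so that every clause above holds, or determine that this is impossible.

Branch on S: set S = 0.
Branch on Q: set Q = 0.
(~P) alone gives P = 0.
(T) alone gives T = 1.
(U) alone gives U = 1.
(~R) alone gives R = 0.
Every clause now holds.

P: 0; Q: 0; R: 0; S: 0; T: 1; U: 1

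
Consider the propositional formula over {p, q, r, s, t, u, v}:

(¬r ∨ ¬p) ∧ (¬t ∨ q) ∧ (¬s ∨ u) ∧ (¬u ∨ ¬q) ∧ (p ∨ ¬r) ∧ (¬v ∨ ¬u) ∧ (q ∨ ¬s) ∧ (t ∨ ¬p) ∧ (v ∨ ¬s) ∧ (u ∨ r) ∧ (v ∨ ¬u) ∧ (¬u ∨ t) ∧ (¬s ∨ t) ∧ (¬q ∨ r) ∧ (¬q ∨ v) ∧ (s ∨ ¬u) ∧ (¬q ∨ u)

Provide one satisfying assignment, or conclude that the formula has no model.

Try r = False.
The clause (u) is unit, so u = True.
The clause (¬q) is unit, so q = False.
The clause (¬t) is unit, so t = False.
But (t) is also a unit clause — contradiction.
Backtrack on r: now try r = True.
The clause (¬p) is unit, so p = False.
But (p) is also a unit clause — contradiction.
Neither r = True nor r = False works.

UNSATISFIABLE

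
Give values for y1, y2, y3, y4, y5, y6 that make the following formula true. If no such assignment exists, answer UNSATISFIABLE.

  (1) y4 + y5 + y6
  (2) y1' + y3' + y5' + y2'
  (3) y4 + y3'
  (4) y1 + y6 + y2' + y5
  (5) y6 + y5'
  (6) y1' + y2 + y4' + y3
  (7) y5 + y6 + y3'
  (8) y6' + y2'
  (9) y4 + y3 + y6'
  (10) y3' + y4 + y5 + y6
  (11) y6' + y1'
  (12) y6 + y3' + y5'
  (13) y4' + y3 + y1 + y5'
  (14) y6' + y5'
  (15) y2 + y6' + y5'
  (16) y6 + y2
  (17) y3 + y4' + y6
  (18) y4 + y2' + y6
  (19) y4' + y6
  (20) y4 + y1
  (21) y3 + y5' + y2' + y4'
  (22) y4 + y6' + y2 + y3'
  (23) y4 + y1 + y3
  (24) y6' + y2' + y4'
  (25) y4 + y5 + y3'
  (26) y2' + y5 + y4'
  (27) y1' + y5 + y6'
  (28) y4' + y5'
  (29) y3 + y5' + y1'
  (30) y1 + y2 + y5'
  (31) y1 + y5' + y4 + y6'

Branch on y4: set y4 = 1.
Unit clause (y6) forces y6 = 1.
Unit clause (y2') forces y2 = 0.
Unit clause (y1') forces y1 = 0.
Unit clause (y5') forces y5 = 0.
No clause remains; y3 is free.

y1: 0,  y2: 0,  y3: 0,  y4: 1,  y5: 0,  y6: 1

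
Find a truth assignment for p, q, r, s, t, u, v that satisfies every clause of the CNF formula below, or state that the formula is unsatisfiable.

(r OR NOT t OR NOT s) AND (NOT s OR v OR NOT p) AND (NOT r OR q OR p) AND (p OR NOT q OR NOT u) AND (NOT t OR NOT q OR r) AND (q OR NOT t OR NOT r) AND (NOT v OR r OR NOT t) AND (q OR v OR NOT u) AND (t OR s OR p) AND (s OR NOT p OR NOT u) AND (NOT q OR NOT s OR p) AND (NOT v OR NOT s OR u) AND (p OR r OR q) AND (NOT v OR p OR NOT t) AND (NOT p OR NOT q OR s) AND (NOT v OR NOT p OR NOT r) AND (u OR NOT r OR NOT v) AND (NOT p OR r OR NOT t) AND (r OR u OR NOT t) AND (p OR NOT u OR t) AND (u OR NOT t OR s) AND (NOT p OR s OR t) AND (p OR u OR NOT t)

Suppose r = false.
Suppose t = false.
Suppose s = true.
Suppose v = true.
(u) alone gives u = true.
(p) alone gives p = true.
No clause remains; q is free.

p=true; q=false; r=false; s=true; t=false; u=true; v=true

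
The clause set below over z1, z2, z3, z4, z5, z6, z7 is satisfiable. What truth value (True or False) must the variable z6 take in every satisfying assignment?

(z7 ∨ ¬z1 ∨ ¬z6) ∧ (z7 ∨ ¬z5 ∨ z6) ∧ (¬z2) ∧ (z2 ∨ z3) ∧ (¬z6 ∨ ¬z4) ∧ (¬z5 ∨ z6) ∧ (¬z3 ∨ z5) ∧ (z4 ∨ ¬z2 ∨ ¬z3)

True

Suppose z6 = False.
(¬z2) alone gives z2 = False.
(z3) alone gives z3 = True.
(¬z5) alone gives z5 = False.
But (z5) is also a unit clause — contradiction.
So every satisfying assignment has z6 = True.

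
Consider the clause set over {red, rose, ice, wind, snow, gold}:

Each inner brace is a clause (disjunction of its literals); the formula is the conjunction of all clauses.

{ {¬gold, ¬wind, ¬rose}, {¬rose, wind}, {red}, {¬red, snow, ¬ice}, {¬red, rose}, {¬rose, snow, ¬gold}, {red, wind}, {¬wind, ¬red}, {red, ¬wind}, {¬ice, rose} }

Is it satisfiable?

From the singleton clause (red), red = True.
From the singleton clause (rose), rose = True.
From the singleton clause (wind), wind = True.
But (¬wind) is also a unit clause — contradiction.
No assignment satisfies every clause.

No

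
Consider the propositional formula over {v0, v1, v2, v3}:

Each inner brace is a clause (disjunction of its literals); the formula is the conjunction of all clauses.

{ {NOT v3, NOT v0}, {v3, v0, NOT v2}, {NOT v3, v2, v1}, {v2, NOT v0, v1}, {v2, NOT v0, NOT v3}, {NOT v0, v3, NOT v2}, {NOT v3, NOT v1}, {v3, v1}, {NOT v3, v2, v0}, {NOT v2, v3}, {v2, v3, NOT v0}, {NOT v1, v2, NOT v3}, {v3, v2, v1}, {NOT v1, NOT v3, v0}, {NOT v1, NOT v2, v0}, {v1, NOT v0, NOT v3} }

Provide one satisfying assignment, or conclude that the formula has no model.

Suppose v3 = false.
Unit clause (v1) forces v1 = true.
Unit clause (NOT v2) forces v2 = false.
Unit clause (NOT v0) forces v0 = false.
Every clause now holds.

v0 ↦ false, v1 ↦ true, v2 ↦ false, v3 ↦ false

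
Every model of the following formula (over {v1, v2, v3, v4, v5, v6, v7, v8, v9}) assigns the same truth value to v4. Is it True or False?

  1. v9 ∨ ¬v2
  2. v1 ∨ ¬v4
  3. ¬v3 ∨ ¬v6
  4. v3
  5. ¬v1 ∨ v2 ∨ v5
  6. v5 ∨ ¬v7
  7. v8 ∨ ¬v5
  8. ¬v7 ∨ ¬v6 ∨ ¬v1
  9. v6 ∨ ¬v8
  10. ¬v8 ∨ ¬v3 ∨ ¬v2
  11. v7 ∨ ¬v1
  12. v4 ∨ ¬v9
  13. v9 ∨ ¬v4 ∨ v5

Suppose v4 = True.
Unit clause (v1) forces v1 = True.
Unit clause (v3) forces v3 = True.
Unit clause (¬v6) forces v6 = False.
Unit clause (¬v8) forces v8 = False.
Unit clause (¬v5) forces v5 = False.
Unit clause (v2) forces v2 = True.
Unit clause (v9) forces v9 = True.
Unit clause (¬v7) forces v7 = False.
Now (v7) is unsatisfied and unit — conflict.
So every satisfying assignment has v4 = False.

False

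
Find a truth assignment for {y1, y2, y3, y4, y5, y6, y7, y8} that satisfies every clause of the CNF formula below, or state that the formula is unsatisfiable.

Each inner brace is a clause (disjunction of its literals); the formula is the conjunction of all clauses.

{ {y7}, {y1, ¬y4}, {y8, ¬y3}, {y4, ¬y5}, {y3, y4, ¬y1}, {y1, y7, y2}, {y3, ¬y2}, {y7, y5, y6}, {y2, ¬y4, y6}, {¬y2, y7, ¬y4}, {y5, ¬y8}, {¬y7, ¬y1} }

From the singleton clause (y7), y7 = True.
From the singleton clause (¬y1), y1 = False.
From the singleton clause (¬y4), y4 = False.
From the singleton clause (¬y5), y5 = False.
From the singleton clause (¬y8), y8 = False.
From the singleton clause (¬y3), y3 = False.
From the singleton clause (¬y2), y2 = False.
Every clause is now satisfied; y6 is unconstrained.

y1: False,  y2: False,  y3: False,  y4: False,  y5: False,  y6: True,  y7: True,  y8: False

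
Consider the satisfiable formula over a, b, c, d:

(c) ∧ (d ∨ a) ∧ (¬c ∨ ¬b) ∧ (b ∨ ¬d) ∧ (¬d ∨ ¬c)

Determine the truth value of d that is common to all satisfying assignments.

False

Suppose d = True.
From the singleton clause (c), c = True.
That conflicts with the unit clause (¬c).
So every satisfying assignment has d = False.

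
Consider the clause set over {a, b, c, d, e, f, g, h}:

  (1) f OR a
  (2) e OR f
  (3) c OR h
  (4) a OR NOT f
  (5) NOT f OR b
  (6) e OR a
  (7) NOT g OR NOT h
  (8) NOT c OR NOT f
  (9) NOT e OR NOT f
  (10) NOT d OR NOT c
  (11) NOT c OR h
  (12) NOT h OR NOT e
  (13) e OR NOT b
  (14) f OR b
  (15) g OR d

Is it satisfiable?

Branch on f: set f = true.
The clause (a) is unit, so a = true.
The clause (b) is unit, so b = true.
The clause (NOT c) is unit, so c = false.
The clause (h) is unit, so h = true.
The clause (NOT g) is unit, so g = false.
The clause (NOT e) is unit, so e = false.
Now (e) is unsatisfied and unit — conflict.
So f must be the other value — set f = false.
The clause (a) is unit, so a = true.
The clause (e) is unit, so e = true.
The clause (NOT h) is unit, so h = false.
The clause (c) is unit, so c = true.
Now (NOT c) is unsatisfied and unit — conflict.
Either choice for f ends in contradiction.
No assignment satisfies every clause.

No, unsatisfiable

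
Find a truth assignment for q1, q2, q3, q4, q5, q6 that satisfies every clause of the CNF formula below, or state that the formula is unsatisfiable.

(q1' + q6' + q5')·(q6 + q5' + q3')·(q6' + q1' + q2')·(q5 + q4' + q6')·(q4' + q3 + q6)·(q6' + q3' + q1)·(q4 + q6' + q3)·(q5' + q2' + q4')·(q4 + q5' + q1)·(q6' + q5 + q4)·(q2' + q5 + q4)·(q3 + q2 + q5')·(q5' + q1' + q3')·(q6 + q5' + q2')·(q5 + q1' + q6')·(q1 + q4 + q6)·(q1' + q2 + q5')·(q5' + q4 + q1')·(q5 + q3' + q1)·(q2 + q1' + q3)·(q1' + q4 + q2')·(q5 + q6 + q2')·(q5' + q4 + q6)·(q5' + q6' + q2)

q1: 1,  q2: 0,  q3: 1,  q4: 0,  q5: 0,  q6: 0

Case q1 = 1:
Case q6 = 0:
Case q5 = 0:
(q2') alone gives q2 = 0.
(q3) alone gives q3 = 1.
All clauses hold; q4 can take either value.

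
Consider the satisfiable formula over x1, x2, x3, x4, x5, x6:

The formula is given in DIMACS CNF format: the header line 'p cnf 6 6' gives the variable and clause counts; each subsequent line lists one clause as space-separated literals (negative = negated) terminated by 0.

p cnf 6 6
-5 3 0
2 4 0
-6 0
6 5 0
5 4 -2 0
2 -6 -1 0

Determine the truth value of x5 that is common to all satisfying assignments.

True

Suppose x5 = False.
From the singleton clause (¬x6), x6 = False.
But (x6) is also a unit clause — contradiction.
So every satisfying assignment has x5 = True.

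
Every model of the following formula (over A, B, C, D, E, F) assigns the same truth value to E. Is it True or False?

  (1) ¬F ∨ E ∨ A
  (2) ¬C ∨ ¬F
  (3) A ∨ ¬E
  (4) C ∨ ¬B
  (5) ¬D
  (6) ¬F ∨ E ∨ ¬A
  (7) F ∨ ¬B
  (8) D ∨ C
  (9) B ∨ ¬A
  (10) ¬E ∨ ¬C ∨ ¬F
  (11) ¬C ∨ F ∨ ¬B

False

Suppose E = True.
The clause (A) is unit, so A = True.
The clause (¬D) is unit, so D = False.
The clause (C) is unit, so C = True.
The clause (¬F) is unit, so F = False.
The clause (¬B) is unit, so B = False.
But (B) is also a unit clause — contradiction.
So every satisfying assignment has E = False.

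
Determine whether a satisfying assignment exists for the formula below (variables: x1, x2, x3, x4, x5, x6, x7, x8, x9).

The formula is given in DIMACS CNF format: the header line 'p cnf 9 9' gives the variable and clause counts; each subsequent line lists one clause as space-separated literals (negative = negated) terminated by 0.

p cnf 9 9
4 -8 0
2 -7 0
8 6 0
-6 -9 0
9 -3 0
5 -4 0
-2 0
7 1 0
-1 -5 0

The clause (¬x2) is unit, so x2 = False.
The clause (¬x7) is unit, so x7 = False.
The clause (x1) is unit, so x1 = True.
The clause (¬x5) is unit, so x5 = False.
The clause (¬x4) is unit, so x4 = False.
The clause (¬x8) is unit, so x8 = False.
The clause (x6) is unit, so x6 = True.
The clause (¬x9) is unit, so x9 = False.
The clause (¬x3) is unit, so x3 = False.
All clauses are satisfied.
A satisfying assignment: x1=True, x2=False, x3=False, x4=False, x5=False, x6=True, x7=False, x8=False, x9=False.

Satisfiable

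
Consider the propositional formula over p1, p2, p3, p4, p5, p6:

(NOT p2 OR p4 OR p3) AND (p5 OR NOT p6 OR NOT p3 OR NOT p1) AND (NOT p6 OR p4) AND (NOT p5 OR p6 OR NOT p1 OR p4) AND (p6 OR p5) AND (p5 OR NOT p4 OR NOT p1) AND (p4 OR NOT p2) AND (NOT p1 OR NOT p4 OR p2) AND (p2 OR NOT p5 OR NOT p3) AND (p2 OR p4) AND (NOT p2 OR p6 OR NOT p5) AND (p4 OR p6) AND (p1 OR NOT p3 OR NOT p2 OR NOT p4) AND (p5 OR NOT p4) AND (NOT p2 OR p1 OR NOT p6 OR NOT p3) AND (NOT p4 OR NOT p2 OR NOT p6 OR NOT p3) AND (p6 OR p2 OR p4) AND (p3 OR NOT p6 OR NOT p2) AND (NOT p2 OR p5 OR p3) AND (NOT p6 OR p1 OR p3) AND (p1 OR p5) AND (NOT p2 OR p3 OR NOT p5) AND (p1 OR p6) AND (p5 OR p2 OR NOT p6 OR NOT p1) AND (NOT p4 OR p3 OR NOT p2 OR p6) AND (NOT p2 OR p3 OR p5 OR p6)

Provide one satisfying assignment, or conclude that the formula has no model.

Case p6 = false:
Unit clause (p5) forces p5 = true.
Unit clause (NOT p2) forces p2 = false.
Unit clause (NOT p3) forces p3 = false.
Unit clause (p4) forces p4 = true.
Unit clause (NOT p1) forces p1 = false.
Now (p1) is unsatisfied and unit — conflict.
That branch fails; take p6 = true instead.
Unit clause (p4) forces p4 = true.
Unit clause (p5) forces p5 = true.
Case p1 = false:
Unit clause (p3) forces p3 = true.
Unit clause (p2) forces p2 = true.
Now (NOT p2) is unsatisfied and unit — conflict.
That branch fails; take p1 = true instead.
Unit clause (p2) forces p2 = true.
Unit clause (NOT p3) forces p3 = false.
Now (p3) is unsatisfied and unit — conflict.
Neither p1 = true nor p1 = false works.
Neither p6 = true nor p6 = false works.

UNSATISFIABLE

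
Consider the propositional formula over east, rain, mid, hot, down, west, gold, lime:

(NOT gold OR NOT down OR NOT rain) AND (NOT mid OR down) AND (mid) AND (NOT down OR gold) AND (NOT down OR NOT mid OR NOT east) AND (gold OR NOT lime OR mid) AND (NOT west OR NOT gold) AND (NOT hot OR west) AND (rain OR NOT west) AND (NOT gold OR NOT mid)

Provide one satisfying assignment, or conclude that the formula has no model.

The clause (mid) is unit, so mid = true.
The clause (down) is unit, so down = true.
The clause (gold) is unit, so gold = true.
Now (NOT gold) is unsatisfied and unit — conflict.

UNSATISFIABLE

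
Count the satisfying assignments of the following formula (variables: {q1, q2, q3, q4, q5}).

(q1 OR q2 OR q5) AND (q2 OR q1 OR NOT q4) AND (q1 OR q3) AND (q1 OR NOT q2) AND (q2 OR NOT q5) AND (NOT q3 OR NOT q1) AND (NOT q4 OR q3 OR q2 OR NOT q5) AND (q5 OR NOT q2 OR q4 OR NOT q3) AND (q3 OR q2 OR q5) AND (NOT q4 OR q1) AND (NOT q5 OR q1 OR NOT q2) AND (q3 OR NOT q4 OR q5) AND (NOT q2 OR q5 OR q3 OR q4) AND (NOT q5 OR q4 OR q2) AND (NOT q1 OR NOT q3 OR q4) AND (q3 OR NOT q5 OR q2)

There are 2^5 = 32 truth assignments over (q1, q2, q3, q4, q5).
Split on q3. With q3 = true, the clauses containing q3 are satisfied and NOT q3 drops from the rest; 0 of the 2^4 = 16 assignments to the other variables satisfy what remains.
With q3 = false, by the same count on the reduced clause set, 2 assignments work.
Total: 0 + 2 = 2.

2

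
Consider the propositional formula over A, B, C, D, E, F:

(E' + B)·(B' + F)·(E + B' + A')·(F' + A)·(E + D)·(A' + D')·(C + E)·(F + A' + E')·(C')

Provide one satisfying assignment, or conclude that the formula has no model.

A: 1,  B: 1,  C: 0,  D: 0,  E: 1,  F: 1

From the singleton clause (C'), C = 0.
From the singleton clause (E), E = 1.
From the singleton clause (B), B = 1.
From the singleton clause (F), F = 1.
From the singleton clause (A), A = 1.
From the singleton clause (D'), D = 0.
Every clause now holds.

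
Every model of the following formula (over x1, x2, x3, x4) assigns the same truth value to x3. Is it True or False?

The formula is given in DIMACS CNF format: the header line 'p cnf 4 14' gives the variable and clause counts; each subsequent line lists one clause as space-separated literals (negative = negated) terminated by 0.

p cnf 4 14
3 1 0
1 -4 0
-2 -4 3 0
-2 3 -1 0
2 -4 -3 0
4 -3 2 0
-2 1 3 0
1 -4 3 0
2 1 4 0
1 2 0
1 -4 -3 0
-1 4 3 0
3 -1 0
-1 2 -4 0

True

Suppose x3 = False.
The clause (x1) is unit, so x1 = True.
That conflicts with the unit clause (¬x1).
So every satisfying assignment has x3 = True.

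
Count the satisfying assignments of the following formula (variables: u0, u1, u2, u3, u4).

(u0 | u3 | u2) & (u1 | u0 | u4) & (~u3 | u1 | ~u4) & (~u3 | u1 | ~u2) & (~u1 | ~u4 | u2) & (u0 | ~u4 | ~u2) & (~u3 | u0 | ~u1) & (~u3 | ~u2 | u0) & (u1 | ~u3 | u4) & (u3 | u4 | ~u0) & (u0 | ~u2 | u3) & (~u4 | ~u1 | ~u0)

There are 2^5 = 32 truth assignments over (u0, u1, u2, u3, u4).
Split on u0. With u0 = 1, the clauses containing u0 are satisfied and ~u0 drops from the rest; 4 of the 2^4 = 16 assignments to the other variables satisfy what remains.
With u0 = 0, by the same count on the reduced clause set, 0 assignments work.
(One model: u0=T, u1=F, u2=F, u3=F, u4=T.)
Total: 4 + 0 = 4.

4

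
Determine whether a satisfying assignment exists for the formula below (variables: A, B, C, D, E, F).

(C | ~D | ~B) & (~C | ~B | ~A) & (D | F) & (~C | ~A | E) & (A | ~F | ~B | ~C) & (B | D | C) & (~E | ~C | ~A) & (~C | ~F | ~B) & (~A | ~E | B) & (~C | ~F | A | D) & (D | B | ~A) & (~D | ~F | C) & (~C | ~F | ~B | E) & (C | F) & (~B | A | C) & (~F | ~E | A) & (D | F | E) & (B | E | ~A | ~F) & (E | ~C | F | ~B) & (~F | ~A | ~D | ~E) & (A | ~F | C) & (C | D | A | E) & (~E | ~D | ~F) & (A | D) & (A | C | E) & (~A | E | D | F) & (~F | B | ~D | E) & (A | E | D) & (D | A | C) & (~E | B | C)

Yes, satisfiable

Try D = 0.
(F) alone gives F = 1.
(A) alone gives A = 1.
(B) alone gives B = 1.
(~C) alone gives C = 0.
Every clause is now satisfied; E is unconstrained.
A satisfying assignment: A: 1,  B: 1,  C: 0,  D: 0,  E: 0,  F: 1.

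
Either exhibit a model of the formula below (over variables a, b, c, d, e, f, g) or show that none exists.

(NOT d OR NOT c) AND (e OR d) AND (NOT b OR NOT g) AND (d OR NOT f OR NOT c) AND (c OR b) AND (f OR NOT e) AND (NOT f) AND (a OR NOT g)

The clause (NOT f) is unit, so f = false.
The clause (NOT e) is unit, so e = false.
The clause (d) is unit, so d = true.
The clause (NOT c) is unit, so c = false.
The clause (b) is unit, so b = true.
The clause (NOT g) is unit, so g = false.
No clause remains; a is free.

a=false, b=true, c=false, d=true, e=false, f=false, g=false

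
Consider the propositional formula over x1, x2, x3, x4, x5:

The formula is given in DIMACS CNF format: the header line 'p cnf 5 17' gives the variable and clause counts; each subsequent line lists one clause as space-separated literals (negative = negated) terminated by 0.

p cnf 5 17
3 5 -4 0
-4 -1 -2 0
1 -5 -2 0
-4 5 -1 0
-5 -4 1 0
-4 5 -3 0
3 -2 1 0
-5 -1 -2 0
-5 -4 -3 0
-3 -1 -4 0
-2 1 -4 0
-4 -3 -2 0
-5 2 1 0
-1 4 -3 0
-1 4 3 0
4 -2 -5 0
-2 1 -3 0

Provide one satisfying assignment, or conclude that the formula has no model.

x1 ↦ False, x2 ↦ False, x3 ↦ True, x4 ↦ False, x5 ↦ False

Suppose x3 = True.
Suppose x4 = False.
From the singleton clause (¬x1), x1 = False.
From the singleton clause (¬x2), x2 = False.
From the singleton clause (¬x5), x5 = False.
Every clause now holds.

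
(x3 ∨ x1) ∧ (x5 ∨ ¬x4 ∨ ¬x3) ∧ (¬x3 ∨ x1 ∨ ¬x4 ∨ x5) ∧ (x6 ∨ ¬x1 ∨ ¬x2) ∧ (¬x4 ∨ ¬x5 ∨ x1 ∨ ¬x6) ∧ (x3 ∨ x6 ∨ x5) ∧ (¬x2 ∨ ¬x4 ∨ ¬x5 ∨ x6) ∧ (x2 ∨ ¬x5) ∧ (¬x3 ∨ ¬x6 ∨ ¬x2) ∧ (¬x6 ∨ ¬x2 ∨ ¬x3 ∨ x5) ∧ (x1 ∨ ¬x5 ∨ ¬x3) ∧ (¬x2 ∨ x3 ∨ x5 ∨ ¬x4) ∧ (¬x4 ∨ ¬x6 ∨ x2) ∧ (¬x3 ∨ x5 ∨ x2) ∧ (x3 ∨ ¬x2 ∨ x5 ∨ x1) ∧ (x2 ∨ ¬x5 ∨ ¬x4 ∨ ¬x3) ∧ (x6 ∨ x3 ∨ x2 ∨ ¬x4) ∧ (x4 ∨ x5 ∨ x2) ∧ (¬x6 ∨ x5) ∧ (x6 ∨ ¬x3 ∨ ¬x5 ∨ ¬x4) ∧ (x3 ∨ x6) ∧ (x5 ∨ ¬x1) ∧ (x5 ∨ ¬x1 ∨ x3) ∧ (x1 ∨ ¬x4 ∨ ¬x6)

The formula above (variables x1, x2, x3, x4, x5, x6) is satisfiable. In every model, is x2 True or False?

True

Suppose x2 = False.
(¬x5) alone gives x5 = False.
(¬x3) alone gives x3 = False.
(x1) alone gives x1 = True.
But (¬x1) is also a unit clause — contradiction.
So every satisfying assignment has x2 = True.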